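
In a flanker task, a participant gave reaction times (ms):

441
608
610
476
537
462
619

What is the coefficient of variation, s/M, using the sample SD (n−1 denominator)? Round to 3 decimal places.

n = 7, Σ = 3753, M = 536.1429
Σ(x−M)² = 35650.857; s = √(35650.857/6) = 77.0831
CV = 77.0831 / 536.1429 = 0.14377

0.144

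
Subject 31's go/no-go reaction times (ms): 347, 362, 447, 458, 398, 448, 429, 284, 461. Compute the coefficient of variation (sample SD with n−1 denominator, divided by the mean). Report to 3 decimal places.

0.152

n = 9, Σ = 3634, M = 403.7778
Σ(x−M)² = 30023.556; s = √(30023.556/8) = 61.2613
CV = 61.2613 / 403.7778 = 0.15172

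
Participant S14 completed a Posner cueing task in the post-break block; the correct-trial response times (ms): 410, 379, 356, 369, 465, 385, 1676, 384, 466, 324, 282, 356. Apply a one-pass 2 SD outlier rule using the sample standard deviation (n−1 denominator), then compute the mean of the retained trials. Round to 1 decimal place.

379.6 ms

n = 12, ΣRT = 5852, M = 487.667
Σ(x−M)² = 1570086.67; s = √(1570086.67/11) = 377.803
Cutoffs: 487.667 ± 2·377.803 → [-267.9, 1243.3]
Outside: 1676 → excluded.
Retained (n=11): Σ = 4176, mean = 4176/11 = 379.636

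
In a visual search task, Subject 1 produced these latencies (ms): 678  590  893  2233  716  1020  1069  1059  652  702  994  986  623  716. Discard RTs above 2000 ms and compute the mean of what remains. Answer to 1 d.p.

Excluded: 2233
Retained (n=13): Σ = 10698
Mean = 10698/13 = 822.9231

822.9 ms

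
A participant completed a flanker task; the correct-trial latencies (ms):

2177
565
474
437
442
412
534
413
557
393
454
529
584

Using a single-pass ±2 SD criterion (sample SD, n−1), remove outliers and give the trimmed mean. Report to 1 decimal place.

n = 13, ΣRT = 7971, M = 613.154
Σ(x−M)² = 2699293.69; s = √(2699293.69/12) = 474.280
Cutoffs: 613.154 ± 2·474.280 → [-335.4, 1561.7]
Outside: 2177 → excluded.
Retained (n=12): Σ = 5794, mean = 5794/12 = 482.833

482.8 ms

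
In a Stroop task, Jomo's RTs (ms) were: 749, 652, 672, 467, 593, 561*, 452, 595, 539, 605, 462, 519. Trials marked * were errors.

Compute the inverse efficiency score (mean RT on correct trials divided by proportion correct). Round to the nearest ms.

625 ms

Correct trials (n=11): 749, 652, 672, 467, 593, 452, 595, 539, 605, 462, 519
Mean correct RT = 6305/11 = 573.1818 ms
Proportion correct = 11/12
IES = 573.1818 / (11/12) = 625.289 ms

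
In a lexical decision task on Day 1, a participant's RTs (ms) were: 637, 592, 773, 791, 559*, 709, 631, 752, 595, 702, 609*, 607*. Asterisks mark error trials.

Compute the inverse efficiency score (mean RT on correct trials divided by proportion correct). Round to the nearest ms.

916 ms

Correct trials (n=9): 637, 592, 773, 791, 709, 631, 752, 595, 702
Mean correct RT = 6182/9 = 686.8889 ms
Proportion correct = 9/12
IES = 686.8889 / (9/12) = 915.852 ms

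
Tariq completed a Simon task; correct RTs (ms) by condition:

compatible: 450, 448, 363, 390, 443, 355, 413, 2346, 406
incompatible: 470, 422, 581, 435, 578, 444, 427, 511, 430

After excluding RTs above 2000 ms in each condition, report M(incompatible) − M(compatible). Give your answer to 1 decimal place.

compatible: exclude 2346
M(compatible) = 3268/8 = 408.500
M(incompatible) = 4298/9 = 477.556
Difference = 477.556 − 408.500 = 69.056 ms

69.1 ms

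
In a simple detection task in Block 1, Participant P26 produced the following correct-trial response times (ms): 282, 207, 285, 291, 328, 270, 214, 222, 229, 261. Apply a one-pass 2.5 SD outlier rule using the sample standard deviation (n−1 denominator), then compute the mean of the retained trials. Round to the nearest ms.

n = 10, ΣRT = 2589, M = 258.900
Σ(x−M)² = 14112.90; s = √(14112.90/9) = 39.599
Cutoffs: 258.900 ± 2.5·39.599 → [159.9, 357.9]
No RTs fall outside the cutoffs; all 10 retained. Mean = 2589/10 = 258.900

259 ms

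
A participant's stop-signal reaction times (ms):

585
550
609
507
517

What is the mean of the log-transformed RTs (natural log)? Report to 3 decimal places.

ln(RT): 6.3716, 6.3099, 6.4118, 6.2285, 6.2480
Σ ln(RT) = 31.5699
Mean = 31.5699/5 = 6.31398

6.314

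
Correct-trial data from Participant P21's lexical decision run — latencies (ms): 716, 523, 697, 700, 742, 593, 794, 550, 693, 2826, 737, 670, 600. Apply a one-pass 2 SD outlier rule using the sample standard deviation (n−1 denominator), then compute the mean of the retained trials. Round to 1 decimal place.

667.9 ms

n = 13, ΣRT = 10841, M = 833.923
Σ(x−M)² = 4375176.92; s = √(4375176.92/12) = 603.820
Cutoffs: 833.923 ± 2·603.820 → [-373.7, 2041.6]
Outside: 2826 → excluded.
Retained (n=12): Σ = 8015, mean = 8015/12 = 667.917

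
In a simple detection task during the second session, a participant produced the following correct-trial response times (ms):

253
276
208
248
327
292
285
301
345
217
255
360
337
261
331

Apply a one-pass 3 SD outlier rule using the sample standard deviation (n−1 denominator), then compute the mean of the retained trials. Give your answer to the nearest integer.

286 ms

n = 15, ΣRT = 4296, M = 286.400
Σ(x−M)² = 30587.60; s = √(30587.60/14) = 46.742
Cutoffs: 286.400 ± 3·46.742 → [146.2, 426.6]
No RTs fall outside the cutoffs; all 15 retained. Mean = 4296/15 = 286.400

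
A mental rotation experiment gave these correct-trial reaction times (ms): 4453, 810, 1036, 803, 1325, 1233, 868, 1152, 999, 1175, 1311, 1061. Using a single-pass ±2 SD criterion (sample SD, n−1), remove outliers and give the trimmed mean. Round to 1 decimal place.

1070.3 ms

n = 12, ΣRT = 16226, M = 1352.167
Σ(x−M)² = 10842667.67; s = √(10842667.67/11) = 992.823
Cutoffs: 1352.167 ± 2·992.823 → [-633.5, 3337.8]
Outside: 4453 → excluded.
Retained (n=11): Σ = 11773, mean = 11773/11 = 1070.273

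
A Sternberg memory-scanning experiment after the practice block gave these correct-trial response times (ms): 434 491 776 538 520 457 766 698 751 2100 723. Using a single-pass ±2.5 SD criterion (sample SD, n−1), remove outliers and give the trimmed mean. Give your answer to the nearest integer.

615 ms

n = 11, ΣRT = 8254, M = 750.364
Σ(x−M)² = 2177494.55; s = √(2177494.55/10) = 466.636
Cutoffs: 750.364 ± 2.5·466.636 → [-416.2, 1917.0]
Outside: 2100 → excluded.
Retained (n=10): Σ = 6154, mean = 6154/10 = 615.400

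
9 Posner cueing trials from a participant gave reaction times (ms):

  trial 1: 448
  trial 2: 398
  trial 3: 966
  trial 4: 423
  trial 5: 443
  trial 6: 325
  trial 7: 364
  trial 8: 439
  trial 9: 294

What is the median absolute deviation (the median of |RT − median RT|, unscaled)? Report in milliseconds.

25 ms

Sorted: 294, 325, 364, 398, 423, 439, 443, 448, 966 → median = 423
|x − 423|: 25, 25, 543, 0, 20, 98, 59, 16, 129
Sorted deviations: 0, 16, 20, 25, 25, 59, 98, 129, 543 → MAD = 25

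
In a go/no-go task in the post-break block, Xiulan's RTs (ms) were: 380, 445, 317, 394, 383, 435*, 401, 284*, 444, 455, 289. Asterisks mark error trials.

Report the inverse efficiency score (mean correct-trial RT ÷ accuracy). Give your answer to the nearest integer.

Correct trials (n=9): 380, 445, 317, 394, 383, 401, 444, 455, 289
Mean correct RT = 3508/9 = 389.7778 ms
Proportion correct = 9/11
IES = 389.7778 / (9/11) = 476.395 ms

476 ms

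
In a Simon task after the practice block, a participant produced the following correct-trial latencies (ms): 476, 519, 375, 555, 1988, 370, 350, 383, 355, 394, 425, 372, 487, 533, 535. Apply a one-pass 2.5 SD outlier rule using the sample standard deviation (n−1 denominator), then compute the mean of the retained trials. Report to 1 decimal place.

437.8 ms

n = 15, ΣRT = 8117, M = 541.133
Σ(x−M)² = 2318193.73; s = √(2318193.73/14) = 406.922
Cutoffs: 541.133 ± 2.5·406.922 → [-476.2, 1558.4]
Outside: 1988 → excluded.
Retained (n=14): Σ = 6129, mean = 6129/14 = 437.786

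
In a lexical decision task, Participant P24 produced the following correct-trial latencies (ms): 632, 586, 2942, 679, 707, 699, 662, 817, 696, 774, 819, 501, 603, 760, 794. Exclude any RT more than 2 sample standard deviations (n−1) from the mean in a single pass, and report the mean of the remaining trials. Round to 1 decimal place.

n = 15, ΣRT = 12671, M = 844.733
Σ(x−M)² = 4826690.93; s = √(4826690.93/14) = 587.166
Cutoffs: 844.733 ± 2·587.166 → [-329.6, 2019.1]
Outside: 2942 → excluded.
Retained (n=14): Σ = 9729, mean = 9729/14 = 694.929

694.9 ms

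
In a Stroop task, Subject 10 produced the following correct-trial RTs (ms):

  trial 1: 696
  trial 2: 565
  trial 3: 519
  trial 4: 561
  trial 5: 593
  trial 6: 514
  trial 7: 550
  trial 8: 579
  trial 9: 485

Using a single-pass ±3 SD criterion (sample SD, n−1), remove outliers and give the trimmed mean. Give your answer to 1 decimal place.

n = 9, ΣRT = 5062, M = 562.444
Σ(x−M)² = 29440.22; s = √(29440.22/8) = 60.663
Cutoffs: 562.444 ± 3·60.663 → [380.5, 744.4]
No RTs fall outside the cutoffs; all 9 retained. Mean = 5062/9 = 562.444

562.4 ms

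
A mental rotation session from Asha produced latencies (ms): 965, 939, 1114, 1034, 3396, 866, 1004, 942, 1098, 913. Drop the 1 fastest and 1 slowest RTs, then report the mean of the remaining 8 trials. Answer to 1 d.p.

1001.1 ms

Sorted: 866, 913, 939, 942, 965, 1004, 1034, 1098, 1114, 3396
Drop lowest 1 (866) and highest 1 (3396)
Remaining (n=8): Σ = 8009, mean = 8009/8 = 1001.125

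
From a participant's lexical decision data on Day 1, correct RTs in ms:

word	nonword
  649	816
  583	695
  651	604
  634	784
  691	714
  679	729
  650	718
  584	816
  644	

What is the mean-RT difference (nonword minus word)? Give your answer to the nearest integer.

94 ms

M(word) = 5765/9 = 640.556
M(nonword) = 5876/8 = 734.500
Difference = 734.500 − 640.556 = 93.944 ms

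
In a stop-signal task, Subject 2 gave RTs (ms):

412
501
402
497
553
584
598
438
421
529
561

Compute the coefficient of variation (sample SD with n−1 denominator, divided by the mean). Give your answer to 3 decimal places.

0.144

n = 11, Σ = 5496, M = 499.6364
Σ(x−M)² = 51472.545; s = √(51472.545/10) = 71.7444
CV = 71.7444 / 499.6364 = 0.14359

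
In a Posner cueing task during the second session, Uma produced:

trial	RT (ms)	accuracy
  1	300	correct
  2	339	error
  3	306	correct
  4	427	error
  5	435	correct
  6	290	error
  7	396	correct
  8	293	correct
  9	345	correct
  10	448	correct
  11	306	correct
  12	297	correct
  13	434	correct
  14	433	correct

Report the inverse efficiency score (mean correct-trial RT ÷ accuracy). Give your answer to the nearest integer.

Correct trials (n=11): 300, 306, 435, 396, 293, 345, 448, 306, 297, 434, 433
Mean correct RT = 3993/11 = 363.0000 ms
Proportion correct = 11/14
IES = 363.0000 / (11/14) = 462.000 ms

462 ms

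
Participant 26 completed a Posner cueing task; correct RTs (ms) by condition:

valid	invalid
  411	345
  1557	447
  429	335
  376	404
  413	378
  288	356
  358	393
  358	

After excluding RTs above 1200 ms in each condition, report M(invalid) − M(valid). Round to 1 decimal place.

valid: exclude 1557
M(valid) = 2633/7 = 376.143
M(invalid) = 2658/7 = 379.714
Difference = 379.714 − 376.143 = 3.571 ms

3.6 ms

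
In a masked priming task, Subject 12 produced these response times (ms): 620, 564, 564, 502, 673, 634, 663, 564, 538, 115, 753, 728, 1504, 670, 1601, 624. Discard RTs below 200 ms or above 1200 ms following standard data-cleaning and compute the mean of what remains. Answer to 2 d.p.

622.85 ms

Excluded: 115, 1504, 1601
Retained (n=13): Σ = 8097
Mean = 8097/13 = 622.8462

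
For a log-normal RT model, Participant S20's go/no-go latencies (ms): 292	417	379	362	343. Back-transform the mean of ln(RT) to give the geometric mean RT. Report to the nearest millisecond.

356 ms

ln(RT): 5.6768, 6.0331, 5.9375, 5.8916, 5.8377
Mean ln(RT) = 29.3768/5 = 5.87535
Geometric mean = exp(5.87535) = 356.15 ms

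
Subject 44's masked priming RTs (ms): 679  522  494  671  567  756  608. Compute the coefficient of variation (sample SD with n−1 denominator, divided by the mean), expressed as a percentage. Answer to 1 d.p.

n = 7, Σ = 4297, M = 613.8571
Σ(x−M)² = 52746.857; s = √(52746.857/6) = 93.7611
CV = 93.7611 / 613.8571 = 0.15274 = 15.274%

15.3%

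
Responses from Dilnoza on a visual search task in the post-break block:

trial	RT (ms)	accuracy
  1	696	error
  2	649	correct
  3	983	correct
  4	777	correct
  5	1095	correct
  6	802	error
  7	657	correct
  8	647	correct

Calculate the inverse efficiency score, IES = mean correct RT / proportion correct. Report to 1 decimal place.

1068.4 ms

Correct trials (n=6): 649, 983, 777, 1095, 657, 647
Mean correct RT = 4808/6 = 801.3333 ms
Proportion correct = 6/8
IES = 801.3333 / (6/8) = 1068.444 ms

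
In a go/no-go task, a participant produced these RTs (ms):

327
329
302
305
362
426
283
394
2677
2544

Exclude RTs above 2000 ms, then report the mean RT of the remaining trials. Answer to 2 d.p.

Excluded: 2544, 2677
Retained (n=8): Σ = 2728
Mean = 2728/8 = 341.0000

341.00 ms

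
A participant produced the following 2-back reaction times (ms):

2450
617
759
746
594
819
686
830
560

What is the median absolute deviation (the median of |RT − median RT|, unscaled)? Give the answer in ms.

Sorted: 560, 594, 617, 686, 746, 759, 819, 830, 2450 → median = 746
|x − 746|: 1704, 129, 13, 0, 152, 73, 60, 84, 186
Sorted deviations: 0, 13, 60, 73, 84, 129, 152, 186, 1704 → MAD = 84

84 ms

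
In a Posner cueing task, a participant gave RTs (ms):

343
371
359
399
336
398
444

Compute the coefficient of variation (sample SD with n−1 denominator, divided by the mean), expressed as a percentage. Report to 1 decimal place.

10.0%

n = 7, Σ = 2650, M = 378.5714
Σ(x−M)² = 8593.714; s = √(8593.714/6) = 37.8456
CV = 37.8456 / 378.5714 = 0.09997 = 9.997%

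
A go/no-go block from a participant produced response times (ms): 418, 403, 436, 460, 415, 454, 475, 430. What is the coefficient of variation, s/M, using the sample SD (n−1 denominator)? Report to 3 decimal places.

n = 8, Σ = 3491, M = 436.3750
Σ(x−M)² = 4309.875; s = √(4309.875/7) = 24.8132
CV = 24.8132 / 436.3750 = 0.05686

0.057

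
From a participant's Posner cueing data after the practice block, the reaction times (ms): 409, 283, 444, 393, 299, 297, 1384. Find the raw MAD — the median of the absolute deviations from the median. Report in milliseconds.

94 ms

Sorted: 283, 297, 299, 393, 409, 444, 1384 → median = 393
|x − 393|: 16, 110, 51, 0, 94, 96, 991
Sorted deviations: 0, 16, 51, 94, 96, 110, 991 → MAD = 94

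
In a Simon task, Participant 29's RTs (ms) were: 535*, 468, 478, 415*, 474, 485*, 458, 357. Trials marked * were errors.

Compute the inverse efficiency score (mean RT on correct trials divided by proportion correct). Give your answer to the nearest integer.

715 ms

Correct trials (n=5): 468, 478, 474, 458, 357
Mean correct RT = 2235/5 = 447.0000 ms
Proportion correct = 5/8
IES = 447.0000 / (5/8) = 715.200 ms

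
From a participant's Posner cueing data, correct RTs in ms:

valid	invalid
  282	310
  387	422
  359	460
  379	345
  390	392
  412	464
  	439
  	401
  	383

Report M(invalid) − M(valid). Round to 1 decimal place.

33.6 ms

M(valid) = 2209/6 = 368.167
M(invalid) = 3616/9 = 401.778
Difference = 401.778 − 368.167 = 33.611 ms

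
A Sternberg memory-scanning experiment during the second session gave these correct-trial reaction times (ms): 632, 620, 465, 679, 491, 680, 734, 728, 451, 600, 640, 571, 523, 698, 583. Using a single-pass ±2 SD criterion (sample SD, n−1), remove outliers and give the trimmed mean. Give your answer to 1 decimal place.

n = 15, ΣRT = 9095, M = 606.333
Σ(x−M)² = 118373.33; s = √(118373.33/14) = 91.952
Cutoffs: 606.333 ± 2·91.952 → [422.4, 790.2]
No RTs fall outside the cutoffs; all 15 retained. Mean = 9095/15 = 606.333

606.3 ms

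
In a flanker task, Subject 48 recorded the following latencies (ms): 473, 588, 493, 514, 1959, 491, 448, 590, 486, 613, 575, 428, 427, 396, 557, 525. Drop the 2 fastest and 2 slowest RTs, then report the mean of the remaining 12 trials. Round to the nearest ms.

514 ms

Sorted: 396, 427, 428, 448, 473, 486, 491, 493, 514, 525, 557, 575, 588, 590, 613, 1959
Drop lowest 2 (396, 427) and highest 2 (613, 1959)
Remaining (n=12): Σ = 6168, mean = 6168/12 = 514.000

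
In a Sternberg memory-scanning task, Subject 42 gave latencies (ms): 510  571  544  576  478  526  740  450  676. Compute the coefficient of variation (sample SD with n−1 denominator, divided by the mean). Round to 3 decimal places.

n = 9, Σ = 5071, M = 563.4444
Σ(x−M)² = 68862.222; s = √(68862.222/8) = 92.7781
CV = 92.7781 / 563.4444 = 0.16466

0.165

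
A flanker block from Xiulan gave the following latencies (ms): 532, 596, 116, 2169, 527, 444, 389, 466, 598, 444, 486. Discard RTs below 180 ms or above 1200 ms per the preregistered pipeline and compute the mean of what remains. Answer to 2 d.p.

498.00 ms

Excluded: 116, 2169
Retained (n=9): Σ = 4482
Mean = 4482/9 = 498.0000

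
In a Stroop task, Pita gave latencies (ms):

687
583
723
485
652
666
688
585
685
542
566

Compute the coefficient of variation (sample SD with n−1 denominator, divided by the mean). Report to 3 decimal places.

n = 11, Σ = 6862, M = 623.8182
Σ(x−M)² = 56745.636; s = √(56745.636/10) = 75.3297
CV = 75.3297 / 623.8182 = 0.12076

0.121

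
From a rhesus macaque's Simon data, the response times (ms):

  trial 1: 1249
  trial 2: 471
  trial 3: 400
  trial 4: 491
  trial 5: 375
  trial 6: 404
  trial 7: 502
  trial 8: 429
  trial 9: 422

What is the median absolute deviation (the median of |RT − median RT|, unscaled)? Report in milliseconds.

42 ms

Sorted: 375, 400, 404, 422, 429, 471, 491, 502, 1249 → median = 429
|x − 429|: 820, 42, 29, 62, 54, 25, 73, 0, 7
Sorted deviations: 0, 7, 25, 29, 42, 54, 62, 73, 820 → MAD = 42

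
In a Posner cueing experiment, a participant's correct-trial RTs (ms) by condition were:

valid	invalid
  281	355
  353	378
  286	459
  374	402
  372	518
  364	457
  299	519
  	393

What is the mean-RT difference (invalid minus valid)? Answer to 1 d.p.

102.4 ms

M(valid) = 2329/7 = 332.714
M(invalid) = 3481/8 = 435.125
Difference = 435.125 − 332.714 = 102.411 ms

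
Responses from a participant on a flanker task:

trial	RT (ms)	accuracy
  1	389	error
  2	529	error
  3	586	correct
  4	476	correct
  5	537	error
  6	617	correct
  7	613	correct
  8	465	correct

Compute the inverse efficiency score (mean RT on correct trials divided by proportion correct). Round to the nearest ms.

882 ms

Correct trials (n=5): 586, 476, 617, 613, 465
Mean correct RT = 2757/5 = 551.4000 ms
Proportion correct = 5/8
IES = 551.4000 / (5/8) = 882.240 ms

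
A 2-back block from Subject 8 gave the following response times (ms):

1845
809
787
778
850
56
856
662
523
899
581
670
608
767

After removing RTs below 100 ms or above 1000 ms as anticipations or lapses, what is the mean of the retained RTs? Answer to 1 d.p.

Excluded: 56, 1845
Retained (n=12): Σ = 8790
Mean = 8790/12 = 732.5000

732.5 ms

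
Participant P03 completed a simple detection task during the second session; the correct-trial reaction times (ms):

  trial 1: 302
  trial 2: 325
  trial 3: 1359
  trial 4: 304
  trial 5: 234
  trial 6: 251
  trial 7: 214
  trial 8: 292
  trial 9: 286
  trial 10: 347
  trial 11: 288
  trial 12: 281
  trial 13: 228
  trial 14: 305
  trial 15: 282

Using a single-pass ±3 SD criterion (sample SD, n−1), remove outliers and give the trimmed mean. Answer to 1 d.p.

n = 15, ΣRT = 5298, M = 353.200
Σ(x−M)² = 1102332.40; s = √(1102332.40/14) = 280.603
Cutoffs: 353.200 ± 3·280.603 → [-488.6, 1195.0]
Outside: 1359 → excluded.
Retained (n=14): Σ = 3939, mean = 3939/14 = 281.357

281.4 ms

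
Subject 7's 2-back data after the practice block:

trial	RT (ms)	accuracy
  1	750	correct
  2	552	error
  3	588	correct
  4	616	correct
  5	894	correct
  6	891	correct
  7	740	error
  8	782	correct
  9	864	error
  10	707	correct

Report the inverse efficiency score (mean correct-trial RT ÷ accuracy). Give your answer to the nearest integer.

1067 ms

Correct trials (n=7): 750, 588, 616, 894, 891, 782, 707
Mean correct RT = 5228/7 = 746.8571 ms
Proportion correct = 7/10
IES = 746.8571 / (7/10) = 1066.939 ms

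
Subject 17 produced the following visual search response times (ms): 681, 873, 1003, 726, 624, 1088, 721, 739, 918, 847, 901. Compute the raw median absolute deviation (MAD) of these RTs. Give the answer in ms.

Sorted: 624, 681, 721, 726, 739, 847, 873, 901, 918, 1003, 1088 → median = 847
|x − 847|: 166, 26, 156, 121, 223, 241, 126, 108, 71, 0, 54
Sorted deviations: 0, 26, 54, 71, 108, 121, 126, 156, 166, 223, 241 → MAD = 121

121 ms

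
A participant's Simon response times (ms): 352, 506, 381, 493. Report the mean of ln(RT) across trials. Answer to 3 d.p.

ln(RT): 5.8636, 6.2265, 5.9428, 6.2005
Σ ln(RT) = 24.2335
Mean = 24.2335/4 = 6.05837

6.058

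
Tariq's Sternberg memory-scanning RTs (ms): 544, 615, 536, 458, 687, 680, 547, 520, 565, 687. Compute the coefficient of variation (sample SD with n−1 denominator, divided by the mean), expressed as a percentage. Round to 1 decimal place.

13.6%

n = 10, Σ = 5839, M = 583.9000
Σ(x−M)² = 57000.900; s = √(57000.900/9) = 79.5829
CV = 79.5829 / 583.9000 = 0.13630 = 13.630%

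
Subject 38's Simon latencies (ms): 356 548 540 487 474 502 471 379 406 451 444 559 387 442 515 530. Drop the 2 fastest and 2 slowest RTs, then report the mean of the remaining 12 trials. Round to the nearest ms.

471 ms

Sorted: 356, 379, 387, 406, 442, 444, 451, 471, 474, 487, 502, 515, 530, 540, 548, 559
Drop lowest 2 (356, 379) and highest 2 (548, 559)
Remaining (n=12): Σ = 5649, mean = 5649/12 = 470.750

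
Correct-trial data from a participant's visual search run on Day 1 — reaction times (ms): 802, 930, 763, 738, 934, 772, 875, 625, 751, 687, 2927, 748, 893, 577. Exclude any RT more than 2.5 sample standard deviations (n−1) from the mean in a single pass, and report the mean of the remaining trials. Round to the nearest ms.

777 ms

n = 14, ΣRT = 13022, M = 930.143
Σ(x−M)² = 4440367.71; s = √(4440367.71/13) = 584.437
Cutoffs: 930.143 ± 2.5·584.437 → [-530.9, 2391.2]
Outside: 2927 → excluded.
Retained (n=13): Σ = 10095, mean = 10095/13 = 776.538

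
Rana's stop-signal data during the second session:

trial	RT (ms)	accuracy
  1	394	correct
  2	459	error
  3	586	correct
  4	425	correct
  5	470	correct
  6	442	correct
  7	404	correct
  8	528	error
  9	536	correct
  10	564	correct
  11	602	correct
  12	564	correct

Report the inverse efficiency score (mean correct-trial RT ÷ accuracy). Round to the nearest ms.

Correct trials (n=10): 394, 586, 425, 470, 442, 404, 536, 564, 602, 564
Mean correct RT = 4987/10 = 498.7000 ms
Proportion correct = 10/12
IES = 498.7000 / (10/12) = 598.440 ms

598 ms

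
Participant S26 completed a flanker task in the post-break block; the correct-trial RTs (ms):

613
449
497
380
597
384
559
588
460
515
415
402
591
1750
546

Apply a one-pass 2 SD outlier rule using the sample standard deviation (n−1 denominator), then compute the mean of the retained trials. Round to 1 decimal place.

n = 15, ΣRT = 8746, M = 583.067
Σ(x−M)² = 1551918.93; s = √(1551918.93/14) = 332.943
Cutoffs: 583.067 ± 2·332.943 → [-82.8, 1249.0]
Outside: 1750 → excluded.
Retained (n=14): Σ = 6996, mean = 6996/14 = 499.714

499.7 ms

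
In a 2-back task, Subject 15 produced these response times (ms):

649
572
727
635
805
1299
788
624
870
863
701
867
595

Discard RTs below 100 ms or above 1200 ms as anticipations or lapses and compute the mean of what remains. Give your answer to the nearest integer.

Excluded: 1299
Retained (n=12): Σ = 8696
Mean = 8696/12 = 724.6667

725 ms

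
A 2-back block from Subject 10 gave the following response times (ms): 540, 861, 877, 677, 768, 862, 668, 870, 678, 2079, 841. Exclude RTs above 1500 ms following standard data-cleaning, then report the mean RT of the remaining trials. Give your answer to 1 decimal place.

764.2 ms

Excluded: 2079
Retained (n=10): Σ = 7642
Mean = 7642/10 = 764.2000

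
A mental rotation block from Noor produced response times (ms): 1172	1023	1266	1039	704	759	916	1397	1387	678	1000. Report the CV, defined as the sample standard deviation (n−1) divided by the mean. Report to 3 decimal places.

n = 11, Σ = 11341, M = 1031.0000
Σ(x−M)² = 655634.000; s = √(655634.000/10) = 256.0535
CV = 256.0535 / 1031.0000 = 0.24835

0.248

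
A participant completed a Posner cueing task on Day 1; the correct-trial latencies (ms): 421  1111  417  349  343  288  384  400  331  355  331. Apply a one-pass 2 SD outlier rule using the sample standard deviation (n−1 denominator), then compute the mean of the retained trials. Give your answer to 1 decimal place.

361.9 ms

n = 11, ΣRT = 4730, M = 430.000
Σ(x−M)² = 526548.00; s = √(526548.00/10) = 229.466
Cutoffs: 430.000 ± 2·229.466 → [-28.9, 888.9]
Outside: 1111 → excluded.
Retained (n=10): Σ = 3619, mean = 3619/10 = 361.900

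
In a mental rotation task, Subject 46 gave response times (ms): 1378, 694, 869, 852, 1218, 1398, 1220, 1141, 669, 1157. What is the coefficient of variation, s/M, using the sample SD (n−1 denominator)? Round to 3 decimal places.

n = 10, Σ = 10596, M = 1059.6000
Σ(x−M)² = 648482.400; s = √(648482.400/9) = 268.4280
CV = 268.4280 / 1059.6000 = 0.25333

0.253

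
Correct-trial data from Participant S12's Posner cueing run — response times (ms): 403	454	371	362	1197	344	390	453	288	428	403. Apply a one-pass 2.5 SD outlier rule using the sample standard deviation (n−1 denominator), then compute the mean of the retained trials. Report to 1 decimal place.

389.6 ms

n = 11, ΣRT = 5093, M = 463.000
Σ(x−M)² = 616142.00; s = √(616142.00/10) = 248.222
Cutoffs: 463.000 ± 2.5·248.222 → [-157.6, 1083.6]
Outside: 1197 → excluded.
Retained (n=10): Σ = 3896, mean = 3896/10 = 389.600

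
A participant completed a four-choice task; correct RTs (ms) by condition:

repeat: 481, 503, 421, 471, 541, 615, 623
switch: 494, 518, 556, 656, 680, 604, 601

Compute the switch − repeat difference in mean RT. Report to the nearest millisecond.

65 ms

M(repeat) = 3655/7 = 522.143
M(switch) = 4109/7 = 587.000
Difference = 587.000 − 522.143 = 64.857 ms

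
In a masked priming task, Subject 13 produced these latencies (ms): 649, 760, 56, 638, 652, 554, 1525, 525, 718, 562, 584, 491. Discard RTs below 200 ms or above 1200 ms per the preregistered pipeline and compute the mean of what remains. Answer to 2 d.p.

613.30 ms

Excluded: 56, 1525
Retained (n=10): Σ = 6133
Mean = 6133/10 = 613.3000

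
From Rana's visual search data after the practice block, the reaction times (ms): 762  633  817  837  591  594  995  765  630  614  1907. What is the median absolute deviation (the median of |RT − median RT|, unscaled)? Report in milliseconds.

132 ms

Sorted: 591, 594, 614, 630, 633, 762, 765, 817, 837, 995, 1907 → median = 762
|x − 762|: 0, 129, 55, 75, 171, 168, 233, 3, 132, 148, 1145
Sorted deviations: 0, 3, 55, 75, 129, 132, 148, 168, 171, 233, 1145 → MAD = 132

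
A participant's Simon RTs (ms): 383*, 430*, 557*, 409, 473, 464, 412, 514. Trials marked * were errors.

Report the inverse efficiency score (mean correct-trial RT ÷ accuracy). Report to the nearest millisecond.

Correct trials (n=5): 409, 473, 464, 412, 514
Mean correct RT = 2272/5 = 454.4000 ms
Proportion correct = 5/8
IES = 454.4000 / (5/8) = 727.040 ms

727 ms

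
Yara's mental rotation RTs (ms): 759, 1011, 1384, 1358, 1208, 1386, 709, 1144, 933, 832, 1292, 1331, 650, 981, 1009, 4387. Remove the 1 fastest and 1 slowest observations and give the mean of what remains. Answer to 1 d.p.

Sorted: 650, 709, 759, 832, 933, 981, 1009, 1011, 1144, 1208, 1292, 1331, 1358, 1384, 1386, 4387
Drop lowest 1 (650) and highest 1 (4387)
Remaining (n=14): Σ = 15337, mean = 15337/14 = 1095.500

1095.5 ms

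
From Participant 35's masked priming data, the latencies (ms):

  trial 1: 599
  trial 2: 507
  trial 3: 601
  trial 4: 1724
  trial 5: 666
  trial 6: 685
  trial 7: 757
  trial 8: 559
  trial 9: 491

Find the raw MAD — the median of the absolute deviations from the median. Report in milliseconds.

84 ms

Sorted: 491, 507, 559, 599, 601, 666, 685, 757, 1724 → median = 601
|x − 601|: 2, 94, 0, 1123, 65, 84, 156, 42, 110
Sorted deviations: 0, 2, 42, 65, 84, 94, 110, 156, 1123 → MAD = 84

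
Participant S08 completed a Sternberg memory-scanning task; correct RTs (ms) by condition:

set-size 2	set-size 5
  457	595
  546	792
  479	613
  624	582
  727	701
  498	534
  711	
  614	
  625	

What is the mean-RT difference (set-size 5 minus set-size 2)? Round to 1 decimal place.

49.4 ms

M(set-size 2) = 5281/9 = 586.778
M(set-size 5) = 3817/6 = 636.167
Difference = 636.167 − 586.778 = 49.389 ms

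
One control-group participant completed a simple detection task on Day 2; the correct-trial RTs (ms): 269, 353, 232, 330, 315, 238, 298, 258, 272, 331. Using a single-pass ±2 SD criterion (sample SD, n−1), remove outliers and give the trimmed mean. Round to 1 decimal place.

289.6 ms

n = 10, ΣRT = 2896, M = 289.600
Σ(x−M)² = 15794.40; s = √(15794.40/9) = 41.892
Cutoffs: 289.600 ± 2·41.892 → [205.8, 373.4]
No RTs fall outside the cutoffs; all 10 retained. Mean = 2896/10 = 289.600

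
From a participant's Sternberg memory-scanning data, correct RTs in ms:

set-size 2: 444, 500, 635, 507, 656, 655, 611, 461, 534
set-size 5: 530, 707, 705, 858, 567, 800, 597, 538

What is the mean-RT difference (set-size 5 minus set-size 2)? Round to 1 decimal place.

106.9 ms

M(set-size 2) = 5003/9 = 555.889
M(set-size 5) = 5302/8 = 662.750
Difference = 662.750 − 555.889 = 106.861 ms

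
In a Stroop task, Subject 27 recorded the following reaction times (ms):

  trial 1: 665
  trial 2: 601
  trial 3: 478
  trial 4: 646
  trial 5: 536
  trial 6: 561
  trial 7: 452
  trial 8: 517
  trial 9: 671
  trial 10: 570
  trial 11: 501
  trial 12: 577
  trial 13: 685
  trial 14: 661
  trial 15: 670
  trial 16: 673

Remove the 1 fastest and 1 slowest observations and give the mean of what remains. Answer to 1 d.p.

594.8 ms

Sorted: 452, 478, 501, 517, 536, 561, 570, 577, 601, 646, 661, 665, 670, 671, 673, 685
Drop lowest 1 (452) and highest 1 (685)
Remaining (n=14): Σ = 8327, mean = 8327/14 = 594.786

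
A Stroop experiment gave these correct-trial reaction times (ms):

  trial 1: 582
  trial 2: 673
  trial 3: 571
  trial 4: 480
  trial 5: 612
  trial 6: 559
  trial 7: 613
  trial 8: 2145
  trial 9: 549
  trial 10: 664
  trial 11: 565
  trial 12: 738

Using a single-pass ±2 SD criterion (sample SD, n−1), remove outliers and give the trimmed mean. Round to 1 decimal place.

n = 12, ΣRT = 8751, M = 729.250
Σ(x−M)² = 2236412.25; s = √(2236412.25/11) = 450.899
Cutoffs: 729.250 ± 2·450.899 → [-172.5, 1631.0]
Outside: 2145 → excluded.
Retained (n=11): Σ = 6606, mean = 6606/11 = 600.545

600.5 ms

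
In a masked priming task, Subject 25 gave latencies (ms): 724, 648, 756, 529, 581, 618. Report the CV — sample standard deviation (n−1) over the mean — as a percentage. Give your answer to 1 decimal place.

n = 6, Σ = 3856, M = 642.6667
Σ(x−M)² = 36819.333; s = √(36819.333/5) = 85.8130
CV = 85.8130 / 642.6667 = 0.13353 = 13.353%

13.4%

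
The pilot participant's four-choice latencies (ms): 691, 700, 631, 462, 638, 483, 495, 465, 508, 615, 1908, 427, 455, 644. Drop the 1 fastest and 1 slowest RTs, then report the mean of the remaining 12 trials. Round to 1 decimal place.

565.6 ms

Sorted: 427, 455, 462, 465, 483, 495, 508, 615, 631, 638, 644, 691, 700, 1908
Drop lowest 1 (427) and highest 1 (1908)
Remaining (n=12): Σ = 6787, mean = 6787/12 = 565.583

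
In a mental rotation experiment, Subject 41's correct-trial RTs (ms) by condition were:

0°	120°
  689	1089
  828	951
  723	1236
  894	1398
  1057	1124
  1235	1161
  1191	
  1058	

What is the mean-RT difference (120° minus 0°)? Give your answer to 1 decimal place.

M(0°) = 7675/8 = 959.375
M(120°) = 6959/6 = 1159.833
Difference = 1159.833 − 959.375 = 200.458 ms

200.5 ms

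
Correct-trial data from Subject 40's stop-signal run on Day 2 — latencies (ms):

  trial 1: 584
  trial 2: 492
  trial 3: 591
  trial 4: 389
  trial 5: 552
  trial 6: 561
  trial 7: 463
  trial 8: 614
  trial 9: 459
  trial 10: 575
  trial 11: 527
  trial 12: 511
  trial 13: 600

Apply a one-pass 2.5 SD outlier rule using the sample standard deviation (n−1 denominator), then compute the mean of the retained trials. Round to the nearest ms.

n = 13, ΣRT = 6918, M = 532.154
Σ(x−M)² = 53227.69; s = √(53227.69/12) = 66.601
Cutoffs: 532.154 ± 2.5·66.601 → [365.7, 698.7]
No RTs fall outside the cutoffs; all 13 retained. Mean = 6918/13 = 532.154

532 ms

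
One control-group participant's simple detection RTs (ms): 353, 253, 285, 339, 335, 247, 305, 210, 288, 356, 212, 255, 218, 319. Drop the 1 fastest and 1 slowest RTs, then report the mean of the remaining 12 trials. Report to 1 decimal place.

Sorted: 210, 212, 218, 247, 253, 255, 285, 288, 305, 319, 335, 339, 353, 356
Drop lowest 1 (210) and highest 1 (356)
Remaining (n=12): Σ = 3409, mean = 3409/12 = 284.083

284.1 ms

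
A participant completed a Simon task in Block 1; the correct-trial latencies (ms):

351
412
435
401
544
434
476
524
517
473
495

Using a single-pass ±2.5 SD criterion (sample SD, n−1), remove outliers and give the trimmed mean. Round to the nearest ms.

n = 11, ΣRT = 5062, M = 460.182
Σ(x−M)² = 35017.64; s = √(35017.64/10) = 59.176
Cutoffs: 460.182 ± 2.5·59.176 → [312.2, 608.1]
No RTs fall outside the cutoffs; all 11 retained. Mean = 5062/11 = 460.182

460 ms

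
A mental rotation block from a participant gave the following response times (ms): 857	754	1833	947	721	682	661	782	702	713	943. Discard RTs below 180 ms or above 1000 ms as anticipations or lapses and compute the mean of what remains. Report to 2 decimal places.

776.20 ms

Excluded: 1833
Retained (n=10): Σ = 7762
Mean = 7762/10 = 776.2000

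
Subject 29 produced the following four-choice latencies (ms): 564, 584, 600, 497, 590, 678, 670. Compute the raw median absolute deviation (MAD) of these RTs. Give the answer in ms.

26 ms

Sorted: 497, 564, 584, 590, 600, 670, 678 → median = 590
|x − 590|: 26, 6, 10, 93, 0, 88, 80
Sorted deviations: 0, 6, 10, 26, 80, 88, 93 → MAD = 26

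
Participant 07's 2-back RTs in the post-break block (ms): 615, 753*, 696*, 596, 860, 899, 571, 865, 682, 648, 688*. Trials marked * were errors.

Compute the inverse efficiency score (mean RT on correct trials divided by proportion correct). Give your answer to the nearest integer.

Correct trials (n=8): 615, 596, 860, 899, 571, 865, 682, 648
Mean correct RT = 5736/8 = 717.0000 ms
Proportion correct = 8/11
IES = 717.0000 / (8/11) = 985.875 ms

986 ms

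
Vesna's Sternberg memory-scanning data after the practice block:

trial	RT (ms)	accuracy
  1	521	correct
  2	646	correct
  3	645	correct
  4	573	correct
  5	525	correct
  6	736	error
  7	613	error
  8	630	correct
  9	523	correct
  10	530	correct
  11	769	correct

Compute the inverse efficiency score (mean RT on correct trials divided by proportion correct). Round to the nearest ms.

728 ms

Correct trials (n=9): 521, 646, 645, 573, 525, 630, 523, 530, 769
Mean correct RT = 5362/9 = 595.7778 ms
Proportion correct = 9/11
IES = 595.7778 / (9/11) = 728.173 ms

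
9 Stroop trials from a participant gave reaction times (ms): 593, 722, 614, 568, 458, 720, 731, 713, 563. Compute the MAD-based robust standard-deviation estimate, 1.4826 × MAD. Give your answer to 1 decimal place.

Sorted: 458, 563, 568, 593, 614, 713, 720, 722, 731 → median = 614
|x − 614| sorted: 0, 21, 46, 51, 99, 106, 108, 117, 156 → MAD = 99
Robust SD ≈ 1.4826 × 99 = 146.777

146.8 ms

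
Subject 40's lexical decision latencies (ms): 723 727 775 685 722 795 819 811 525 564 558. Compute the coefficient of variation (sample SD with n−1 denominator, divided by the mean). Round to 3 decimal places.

n = 11, Σ = 7704, M = 700.3636
Σ(x−M)² = 112382.545; s = √(112382.545/10) = 106.0106
CV = 106.0106 / 700.3636 = 0.15137

0.151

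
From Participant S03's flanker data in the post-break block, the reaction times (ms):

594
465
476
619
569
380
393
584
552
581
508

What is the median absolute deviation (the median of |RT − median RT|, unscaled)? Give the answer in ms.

Sorted: 380, 393, 465, 476, 508, 552, 569, 581, 584, 594, 619 → median = 552
|x − 552|: 42, 87, 76, 67, 17, 172, 159, 32, 0, 29, 44
Sorted deviations: 0, 17, 29, 32, 42, 44, 67, 76, 87, 159, 172 → MAD = 44

44 ms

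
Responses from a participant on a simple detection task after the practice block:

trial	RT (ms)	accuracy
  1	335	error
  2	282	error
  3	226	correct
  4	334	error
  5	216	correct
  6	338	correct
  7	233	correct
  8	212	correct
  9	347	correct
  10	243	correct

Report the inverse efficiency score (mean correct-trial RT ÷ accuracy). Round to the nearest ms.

Correct trials (n=7): 226, 216, 338, 233, 212, 347, 243
Mean correct RT = 1815/7 = 259.2857 ms
Proportion correct = 7/10
IES = 259.2857 / (7/10) = 370.408 ms

370 ms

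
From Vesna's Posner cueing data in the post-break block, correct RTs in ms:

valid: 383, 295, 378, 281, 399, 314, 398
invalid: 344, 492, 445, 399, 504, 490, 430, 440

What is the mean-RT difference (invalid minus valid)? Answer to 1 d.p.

93.3 ms

M(valid) = 2448/7 = 349.714
M(invalid) = 3544/8 = 443.000
Difference = 443.000 − 349.714 = 93.286 ms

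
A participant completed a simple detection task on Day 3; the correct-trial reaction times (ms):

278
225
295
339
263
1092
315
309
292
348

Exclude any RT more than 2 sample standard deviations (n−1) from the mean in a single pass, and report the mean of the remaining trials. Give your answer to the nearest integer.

296 ms

n = 10, ΣRT = 3756, M = 375.600
Σ(x−M)² = 581808.40; s = √(581808.40/9) = 254.255
Cutoffs: 375.600 ± 2·254.255 → [-132.9, 884.1]
Outside: 1092 → excluded.
Retained (n=9): Σ = 2664, mean = 2664/9 = 296.000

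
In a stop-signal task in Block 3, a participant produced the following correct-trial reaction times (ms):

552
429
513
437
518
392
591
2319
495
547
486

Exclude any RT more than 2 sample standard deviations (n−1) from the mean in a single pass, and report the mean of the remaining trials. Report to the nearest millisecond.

n = 11, ΣRT = 7279, M = 661.727
Σ(x−M)² = 3055630.18; s = √(3055630.18/10) = 552.778
Cutoffs: 661.727 ± 2·552.778 → [-443.8, 1767.3]
Outside: 2319 → excluded.
Retained (n=10): Σ = 4960, mean = 4960/10 = 496.000

496 ms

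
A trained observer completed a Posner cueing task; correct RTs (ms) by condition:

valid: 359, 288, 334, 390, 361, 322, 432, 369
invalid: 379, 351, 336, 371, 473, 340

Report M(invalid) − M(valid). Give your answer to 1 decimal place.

M(valid) = 2855/8 = 356.875
M(invalid) = 2250/6 = 375.000
Difference = 375.000 − 356.875 = 18.125 ms

18.1 ms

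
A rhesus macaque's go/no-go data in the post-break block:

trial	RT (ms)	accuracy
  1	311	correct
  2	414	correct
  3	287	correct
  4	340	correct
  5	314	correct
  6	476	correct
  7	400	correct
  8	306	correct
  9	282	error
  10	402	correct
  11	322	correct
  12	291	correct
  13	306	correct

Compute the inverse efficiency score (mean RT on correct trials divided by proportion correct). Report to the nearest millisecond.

Correct trials (n=12): 311, 414, 287, 340, 314, 476, 400, 306, 402, 322, 291, 306
Mean correct RT = 4169/12 = 347.4167 ms
Proportion correct = 12/13
IES = 347.4167 / (12/13) = 376.368 ms

376 ms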